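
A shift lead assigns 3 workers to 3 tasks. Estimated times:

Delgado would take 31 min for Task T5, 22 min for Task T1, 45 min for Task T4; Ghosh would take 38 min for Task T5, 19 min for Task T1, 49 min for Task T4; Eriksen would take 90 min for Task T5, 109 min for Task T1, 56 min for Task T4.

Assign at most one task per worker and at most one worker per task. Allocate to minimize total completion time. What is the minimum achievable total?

Minimum total: 106 min

This is the linear assignment problem.
Optimal: Delgado→Task T5 (31 min), Ghosh→Task T1 (19 min), Eriksen→Task T4 (56 min) — total 31+19+56 = 106 min.
Row-greedy (each worker in turn takes its cheapest remaining task) gives 116 min, worse by 10.
Next-best assignment: Delgado→Task T1, Ghosh→Task T5, Eriksen→Task T4 = 116 min.
Checked against all permutations: 106 min is optimal.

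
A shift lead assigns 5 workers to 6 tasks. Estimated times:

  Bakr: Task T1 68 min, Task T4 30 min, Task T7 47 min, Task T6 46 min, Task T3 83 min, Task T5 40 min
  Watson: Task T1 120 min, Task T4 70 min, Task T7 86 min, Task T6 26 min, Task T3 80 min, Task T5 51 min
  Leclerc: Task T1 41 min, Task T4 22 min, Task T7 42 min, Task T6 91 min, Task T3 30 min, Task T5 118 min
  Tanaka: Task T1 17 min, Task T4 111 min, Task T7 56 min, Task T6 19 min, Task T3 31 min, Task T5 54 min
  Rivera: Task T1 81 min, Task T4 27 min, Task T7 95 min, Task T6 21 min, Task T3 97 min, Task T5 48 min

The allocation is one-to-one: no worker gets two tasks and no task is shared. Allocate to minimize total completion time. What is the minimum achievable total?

This is a one-to-one assignment (minimum-cost bipartite matching).
Optimal: Bakr→Task T5 (40 min), Watson→Task T6 (26 min), Leclerc→Task T3 (30 min), Tanaka→Task T1 (17 min), Rivera→Task T4 (27 min) — total 40+26+30+17+27 = 140 min.
Next-best assignment: Bakr→Task T7, Watson→Task T6, Leclerc→Task T3, Tanaka→Task T1, Rivera→Task T4 = 147 min.

Min total: 140 min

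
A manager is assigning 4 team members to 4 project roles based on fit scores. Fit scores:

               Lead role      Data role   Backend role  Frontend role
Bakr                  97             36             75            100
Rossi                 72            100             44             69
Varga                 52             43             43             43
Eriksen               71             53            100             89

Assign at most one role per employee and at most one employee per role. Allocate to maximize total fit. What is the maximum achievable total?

Maximum total: 352 pts

Treat this as an assignment problem: match each employee to one role.
Optimal: Bakr→Frontend role (100 pts), Rossi→Data role (100 pts), Varga→Lead role (52 pts), Eriksen→Backend role (100 pts) — total 100+100+52+100 = 352 pts.
Column-greedy (each role in turn goes to its best remaining employee) gives 340 pts, worse by 12.
Next-best assignment: Bakr→Lead role, Rossi→Data role, Varga→Frontend role, Eriksen→Backend role = 340 pts.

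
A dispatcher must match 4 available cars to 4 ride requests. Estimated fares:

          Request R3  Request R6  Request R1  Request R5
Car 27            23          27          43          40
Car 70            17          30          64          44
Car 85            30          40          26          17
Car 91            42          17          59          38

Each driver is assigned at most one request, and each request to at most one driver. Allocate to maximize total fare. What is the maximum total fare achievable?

Optimal: Car 27→Request R5 ($40), Car 70→Request R1 ($64), Car 85→Request R6 ($40), Car 91→Request R3 ($42) — total 40+64+40+42 = $186.
Row-greedy (each driver in turn takes its best remaining request) gives $169, worse by 17.
Next-best assignment: Car 27→Request R1, Car 70→Request R5, Car 85→Request R6, Car 91→Request R3 = $169.
No other one-to-one assignment exceeds $186.

Max total: $186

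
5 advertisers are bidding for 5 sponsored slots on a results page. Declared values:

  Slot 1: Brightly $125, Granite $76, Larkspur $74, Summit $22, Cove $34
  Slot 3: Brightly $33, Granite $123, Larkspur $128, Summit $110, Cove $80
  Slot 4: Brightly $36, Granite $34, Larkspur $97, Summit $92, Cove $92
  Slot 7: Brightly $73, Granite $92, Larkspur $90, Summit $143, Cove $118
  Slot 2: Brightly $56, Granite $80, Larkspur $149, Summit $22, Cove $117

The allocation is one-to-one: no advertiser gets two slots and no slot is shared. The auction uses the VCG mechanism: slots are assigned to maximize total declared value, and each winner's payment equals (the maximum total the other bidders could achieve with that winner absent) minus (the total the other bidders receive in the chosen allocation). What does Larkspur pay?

Larkspur pays $25.

Efficient allocation: Brightly→Slot 1 ($125), Granite→Slot 3 ($123), Larkspur→Slot 2 ($149), Summit→Slot 7 ($143), Cove→Slot 4 ($92); total welfare W = $632.
Larkspur receives Slot 2 at value $149, so the others get W − 149 = $483.
Without Larkspur: best allocation of the remaining 4 bidders over all 5 slots is Brightly→Slot 1 ($125), Granite→Slot 3 ($123), Summit→Slot 7 ($143), Cove→Slot 2 ($117), total $508.
VCG payment = (others' best without Larkspur) − (others' welfare with Larkspur) = 508 − 483 = $25.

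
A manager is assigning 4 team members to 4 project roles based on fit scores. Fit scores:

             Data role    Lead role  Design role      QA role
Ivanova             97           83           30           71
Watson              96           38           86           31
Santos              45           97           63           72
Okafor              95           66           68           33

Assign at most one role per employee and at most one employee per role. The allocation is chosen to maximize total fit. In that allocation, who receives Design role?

Optimal: Ivanova→QA role (71 pts), Watson→Design role (86 pts), Santos→Lead role (97 pts), Okafor→Data role (95 pts) — total 71+86+97+95 = 349 pts.
Column-greedy (each role in turn goes to its best remaining employee) gives 313 pts, worse by 36.
Swapping Ivanova↔Santos (Ivanova→Lead role 83 pts, Santos→QA role 72 pts) loses 13.
No other one-to-one assignment exceeds 349 pts.
Watson's own top role is Data role (96 pts), but forcing Watson→Data role and reassigning the rest optimally gives only 332 pts — worse by 17.

Watson receives Design role.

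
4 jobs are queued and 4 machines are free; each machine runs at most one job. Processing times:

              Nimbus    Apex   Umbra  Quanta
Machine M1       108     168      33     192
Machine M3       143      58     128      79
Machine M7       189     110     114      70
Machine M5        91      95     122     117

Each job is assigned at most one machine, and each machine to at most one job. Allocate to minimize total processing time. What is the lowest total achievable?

This is the linear assignment problem.
Optimal: Nimbus→Machine M5 (91 min), Apex→Machine M3 (58 min), Umbra→Machine M1 (33 min), Quanta→Machine M7 (70 min) — total 91+58+33+70 = 252 min.
Next-best assignment: Nimbus→Machine M5, Apex→Machine M7, Umbra→Machine M1, Quanta→Machine M3 = 313 min.
Swapping Umbra↔Quanta (Umbra→Machine M7 114 min, Quanta→Machine M1 192 min) adds 203.

Minimum total: 252 min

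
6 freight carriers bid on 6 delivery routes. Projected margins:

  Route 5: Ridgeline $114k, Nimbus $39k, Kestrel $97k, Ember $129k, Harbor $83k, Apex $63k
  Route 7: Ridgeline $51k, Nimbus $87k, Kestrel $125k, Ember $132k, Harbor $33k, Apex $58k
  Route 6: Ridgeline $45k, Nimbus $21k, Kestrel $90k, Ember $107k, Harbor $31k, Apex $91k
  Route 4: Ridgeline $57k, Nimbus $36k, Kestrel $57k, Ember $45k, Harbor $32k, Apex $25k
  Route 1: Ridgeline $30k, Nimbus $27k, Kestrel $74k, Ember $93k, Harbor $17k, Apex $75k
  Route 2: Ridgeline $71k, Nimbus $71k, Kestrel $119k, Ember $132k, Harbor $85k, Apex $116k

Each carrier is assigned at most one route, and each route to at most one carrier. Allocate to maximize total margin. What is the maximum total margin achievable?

Max total: $544k

This is a one-to-one assignment (maximum-weight bipartite matching).
Optimal: Ridgeline→Route 5 ($114k), Nimbus→Route 4 ($36k), Kestrel→Route 7 ($125k), Ember→Route 1 ($93k), Harbor→Route 2 ($85k), Apex→Route 6 ($91k) — total 114+36+125+93+85+91 = $544k.
Row-greedy (each carrier in turn takes its best remaining route) gives $534k, worse by 10.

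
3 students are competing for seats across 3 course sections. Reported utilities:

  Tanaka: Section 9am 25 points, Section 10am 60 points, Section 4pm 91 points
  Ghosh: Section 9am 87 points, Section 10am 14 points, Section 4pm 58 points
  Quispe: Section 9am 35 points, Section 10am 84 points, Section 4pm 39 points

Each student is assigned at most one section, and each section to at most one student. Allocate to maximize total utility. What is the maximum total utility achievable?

This is a one-to-one assignment (maximum-weight bipartite matching).
Optimal: Tanaka→Section 4pm (91 points), Ghosh→Section 9am (87 points), Quispe→Section 10am (84 points) — total 91+87+84 = 262 points.

Maximum total: 262 points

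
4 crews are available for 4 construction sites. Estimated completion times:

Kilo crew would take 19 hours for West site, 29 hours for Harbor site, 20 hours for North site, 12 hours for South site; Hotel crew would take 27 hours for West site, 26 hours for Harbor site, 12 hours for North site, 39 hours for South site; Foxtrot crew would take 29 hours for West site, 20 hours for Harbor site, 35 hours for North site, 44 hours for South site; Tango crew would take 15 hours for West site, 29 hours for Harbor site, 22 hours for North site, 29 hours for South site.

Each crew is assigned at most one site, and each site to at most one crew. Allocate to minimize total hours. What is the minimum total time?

Treat this as an assignment problem: match each crew to one site.
Optimal: Kilo crew→South site (12 hours), Hotel crew→North site (12 hours), Foxtrot crew→Harbor site (20 hours), Tango crew→West site (15 hours) — total 12+12+20+15 = 59 hours.
Swapping Foxtrot crew↔Hotel crew (Foxtrot crew→North site 35 hours, Hotel crew→Harbor site 26 hours) adds 29.
Every other assignment is strictly worse.

Minimum total: 59 hours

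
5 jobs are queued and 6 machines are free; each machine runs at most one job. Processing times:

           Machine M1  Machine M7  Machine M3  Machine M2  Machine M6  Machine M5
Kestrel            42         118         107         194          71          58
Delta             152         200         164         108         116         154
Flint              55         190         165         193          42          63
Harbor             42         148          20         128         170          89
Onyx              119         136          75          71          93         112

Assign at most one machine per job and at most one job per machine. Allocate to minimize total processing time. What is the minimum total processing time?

Optimal: Kestrel→Machine M1 (42 min), Delta→Machine M6 (116 min), Flint→Machine M5 (63 min), Harbor→Machine M3 (20 min), Onyx→Machine M2 (71 min) — total 42+116+63+20+71 = 312 min.
Column-greedy (each machine in turn goes to its cheapest remaining job) gives 348 min, worse by 36.
Next-best assignment: Kestrel→Machine M5, Delta→Machine M6, Flint→Machine M1, Harbor→Machine M3, Onyx→Machine M2 = 320 min.
No other one-to-one assignment undercuts 312 min.

Minimum total: 312 min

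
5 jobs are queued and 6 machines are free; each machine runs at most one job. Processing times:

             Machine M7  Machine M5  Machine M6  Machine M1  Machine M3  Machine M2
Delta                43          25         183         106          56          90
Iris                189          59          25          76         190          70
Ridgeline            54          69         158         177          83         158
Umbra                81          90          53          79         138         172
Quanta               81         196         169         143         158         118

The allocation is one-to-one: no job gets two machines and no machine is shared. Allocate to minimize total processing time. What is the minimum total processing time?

Min total: 293 min

This is a one-to-one assignment (minimum-cost bipartite matching).
Optimal: Delta→Machine M5 (25 min), Iris→Machine M6 (25 min), Ridgeline→Machine M3 (83 min), Umbra→Machine M1 (79 min), Quanta→Machine M7 (81 min) — total 25+25+83+79+81 = 293 min.
Column-greedy (each machine in turn goes to its cheapest remaining job) gives 381 min, worse by 88.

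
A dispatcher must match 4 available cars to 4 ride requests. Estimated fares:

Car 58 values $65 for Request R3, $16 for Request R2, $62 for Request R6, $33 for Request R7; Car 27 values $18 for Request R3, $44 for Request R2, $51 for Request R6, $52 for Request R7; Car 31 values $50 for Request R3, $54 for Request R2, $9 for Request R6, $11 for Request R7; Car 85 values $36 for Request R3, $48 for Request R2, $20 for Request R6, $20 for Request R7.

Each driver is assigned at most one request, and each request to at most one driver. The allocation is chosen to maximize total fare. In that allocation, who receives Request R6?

Treat this as an assignment problem: match each driver to one request.
Optimal: Car 58→Request R6 ($62), Car 27→Request R7 ($52), Car 31→Request R3 ($50), Car 85→Request R2 ($48) — total 62+52+50+48 = $212.
Max-entry greedy (repeatedly take the single best remaining cell) gives $191, worse by 21.
Swapping Car 58↔Car 31 (Car 58→Request R3 $65, Car 31→Request R6 $9) loses 38.
Checked against all permutations: $212 is optimal.
Car 58's own top request is Request R3 ($65), but forcing Car 58→Request R3 and reassigning the rest optimally gives only $191 — worse by 21.

Car 58 receives Request R6.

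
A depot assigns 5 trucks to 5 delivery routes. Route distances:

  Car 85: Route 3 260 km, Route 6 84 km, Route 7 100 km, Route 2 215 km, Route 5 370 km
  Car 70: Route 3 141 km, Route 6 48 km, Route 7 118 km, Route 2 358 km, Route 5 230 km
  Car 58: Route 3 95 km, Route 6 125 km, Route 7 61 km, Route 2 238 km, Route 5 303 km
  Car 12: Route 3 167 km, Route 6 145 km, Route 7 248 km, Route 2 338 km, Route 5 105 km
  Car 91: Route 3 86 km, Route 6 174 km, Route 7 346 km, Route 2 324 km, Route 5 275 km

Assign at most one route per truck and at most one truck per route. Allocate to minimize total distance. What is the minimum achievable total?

Optimal: Car 85→Route 2 (215 km), Car 70→Route 6 (48 km), Car 58→Route 7 (61 km), Car 12→Route 5 (105 km), Car 91→Route 3 (86 km) — total 215+48+61+105+86 = 515 km.
Row-greedy (each truck in turn takes its cheapest remaining route) gives 726 km, worse by 211.
Next-best assignment: Car 85→Route 7, Car 70→Route 6, Car 58→Route 2, Car 12→Route 5, Car 91→Route 3 = 577 km.
Swapping Car 12↔Car 91 (Car 12→Route 3 167 km, Car 91→Route 5 275 km) adds 251.

Minimum total: 515 km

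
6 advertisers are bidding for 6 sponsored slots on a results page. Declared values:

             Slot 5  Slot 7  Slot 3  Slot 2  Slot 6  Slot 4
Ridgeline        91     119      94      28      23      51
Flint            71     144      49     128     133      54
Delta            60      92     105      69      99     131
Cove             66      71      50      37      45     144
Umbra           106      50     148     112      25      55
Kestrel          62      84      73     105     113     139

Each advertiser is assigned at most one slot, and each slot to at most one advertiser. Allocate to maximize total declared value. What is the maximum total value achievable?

Optimal: Ridgeline→Slot 5 ($91), Flint→Slot 7 ($144), Delta→Slot 6 ($99), Cove→Slot 4 ($144), Umbra→Slot 3 ($148), Kestrel→Slot 2 ($105) — total 91+144+99+144+148+105 = $731.
Column-greedy (each slot in turn goes to its best remaining advertiser) gives $556, worse by 175.
Next-best assignment: Ridgeline→Slot 5, Flint→Slot 2, Delta→Slot 7, Cove→Slot 4, Umbra→Slot 3, Kestrel→Slot 6 = $716.

Max total: $731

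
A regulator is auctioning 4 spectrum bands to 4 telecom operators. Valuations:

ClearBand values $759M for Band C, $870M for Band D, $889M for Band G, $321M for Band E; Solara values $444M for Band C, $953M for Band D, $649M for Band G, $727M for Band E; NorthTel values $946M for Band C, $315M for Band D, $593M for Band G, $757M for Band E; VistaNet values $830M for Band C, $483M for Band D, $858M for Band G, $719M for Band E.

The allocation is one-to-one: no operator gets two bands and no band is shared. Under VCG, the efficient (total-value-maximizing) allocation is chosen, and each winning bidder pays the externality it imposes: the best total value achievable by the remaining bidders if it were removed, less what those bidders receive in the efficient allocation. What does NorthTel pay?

NorthTel pays $111M.

Efficient allocation: ClearBand→Band G ($889M), Solara→Band D ($953M), NorthTel→Band C ($946M), VistaNet→Band E ($719M); total welfare W = $3507M.
NorthTel receives Band C at value $946M, so the others get W − 946 = $2561M.
Without NorthTel: best allocation of the remaining 3 bidders over all 4 bands is ClearBand→Band G ($889M), Solara→Band D ($953M), VistaNet→Band C ($830M), total $2672M.
VCG payment = (others' best without NorthTel) − (others' welfare with NorthTel) = 2672 − 2561 = $111M.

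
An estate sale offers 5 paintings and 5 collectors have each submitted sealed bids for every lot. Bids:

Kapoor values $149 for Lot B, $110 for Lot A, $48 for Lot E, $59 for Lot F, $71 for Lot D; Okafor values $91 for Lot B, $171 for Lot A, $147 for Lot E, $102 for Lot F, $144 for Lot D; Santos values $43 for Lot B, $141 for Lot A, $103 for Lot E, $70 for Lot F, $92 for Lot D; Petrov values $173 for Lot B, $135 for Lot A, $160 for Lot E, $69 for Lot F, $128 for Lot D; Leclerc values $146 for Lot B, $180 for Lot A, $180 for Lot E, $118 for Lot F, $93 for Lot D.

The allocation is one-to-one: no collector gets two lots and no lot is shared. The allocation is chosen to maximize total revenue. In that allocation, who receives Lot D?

Optimal: Kapoor→Lot B ($149), Okafor→Lot D ($144), Santos→Lot A ($141), Petrov→Lot E ($160), Leclerc→Lot F ($118) — total 149+144+141+160+118 = $712.
Column-greedy (each lot in turn goes to its best remaining collector) gives $641, worse by 71.
Checked against all permutations: $712 is optimal.
Okafor's own top lot is Lot A ($171), but forcing Okafor→Lot A and reassigning the rest optimally gives only $698 — worse by 14.

Okafor receives Lot D.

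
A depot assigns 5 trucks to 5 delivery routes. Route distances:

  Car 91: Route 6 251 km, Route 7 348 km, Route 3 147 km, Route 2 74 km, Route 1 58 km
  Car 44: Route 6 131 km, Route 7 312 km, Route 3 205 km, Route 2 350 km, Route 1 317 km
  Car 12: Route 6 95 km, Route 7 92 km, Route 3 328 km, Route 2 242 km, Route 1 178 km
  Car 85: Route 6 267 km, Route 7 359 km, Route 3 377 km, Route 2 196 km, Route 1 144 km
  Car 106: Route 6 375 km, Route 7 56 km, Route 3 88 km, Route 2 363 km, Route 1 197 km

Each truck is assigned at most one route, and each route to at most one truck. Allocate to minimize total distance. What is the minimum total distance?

Optimal: Car 91→Route 2 (74 km), Car 44→Route 6 (131 km), Car 12→Route 7 (92 km), Car 85→Route 1 (144 km), Car 106→Route 3 (88 km) — total 74+131+92+144+88 = 529 km.
Row-greedy (each truck in turn takes its cheapest remaining route) gives 565 km, worse by 36.
Next-best assignment: Car 91→Route 1, Car 44→Route 6, Car 12→Route 7, Car 85→Route 2, Car 106→Route 3 = 565 km.

Min total: 529 km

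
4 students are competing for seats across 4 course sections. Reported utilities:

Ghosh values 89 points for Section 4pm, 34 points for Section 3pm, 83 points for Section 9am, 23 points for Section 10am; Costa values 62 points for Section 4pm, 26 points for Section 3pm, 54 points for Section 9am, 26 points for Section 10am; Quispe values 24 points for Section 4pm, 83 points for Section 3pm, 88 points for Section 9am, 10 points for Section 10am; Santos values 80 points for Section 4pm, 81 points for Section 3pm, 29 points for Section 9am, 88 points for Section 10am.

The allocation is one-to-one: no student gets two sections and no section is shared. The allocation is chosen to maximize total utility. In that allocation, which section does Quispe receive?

Quispe receives Section 3pm.

Optimal: Ghosh→Section 9am (83 points), Costa→Section 4pm (62 points), Quispe→Section 3pm (83 points), Santos→Section 10am (88 points) — total 83+62+83+88 = 316 points.
Next-best assignment: Ghosh→Section 4pm, Costa→Section 9am, Quispe→Section 3pm, Santos→Section 10am = 314 points.
Quispe's own top section is Section 9am (88 points), but forcing Quispe→Section 9am and reassigning the rest optimally gives only 291 points — worse by 25.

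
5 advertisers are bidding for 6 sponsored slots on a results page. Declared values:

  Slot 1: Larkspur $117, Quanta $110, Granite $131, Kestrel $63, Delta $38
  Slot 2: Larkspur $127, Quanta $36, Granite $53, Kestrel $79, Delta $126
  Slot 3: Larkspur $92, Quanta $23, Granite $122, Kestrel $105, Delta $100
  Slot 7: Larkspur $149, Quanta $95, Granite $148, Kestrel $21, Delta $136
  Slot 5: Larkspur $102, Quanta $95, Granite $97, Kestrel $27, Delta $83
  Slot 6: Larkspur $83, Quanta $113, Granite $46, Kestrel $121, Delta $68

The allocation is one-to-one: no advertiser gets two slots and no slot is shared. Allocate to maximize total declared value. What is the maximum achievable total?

Optimal: Larkspur→Slot 7 ($149), Quanta→Slot 1 ($110), Granite→Slot 3 ($122), Kestrel→Slot 6 ($121), Delta→Slot 2 ($126) — total 149+110+122+121+126 = $628.
Row-greedy (each advertiser in turn takes its best remaining slot) gives $624, worse by 4.

Max total: $628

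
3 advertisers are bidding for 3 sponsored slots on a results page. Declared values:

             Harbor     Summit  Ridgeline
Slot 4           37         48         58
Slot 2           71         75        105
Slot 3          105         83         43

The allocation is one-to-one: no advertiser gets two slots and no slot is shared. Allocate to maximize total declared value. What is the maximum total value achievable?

Optimal: Harbor→Slot 3 ($105), Summit→Slot 4 ($48), Ridgeline→Slot 2 ($105) — total 105+48+105 = $258.
Column-greedy (each slot in turn goes to its best remaining advertiser) gives $238, worse by 20.
Next-best assignment: Harbor→Slot 3, Summit→Slot 2, Ridgeline→Slot 4 = $238.
Every other assignment is strictly worse.

Maximum total: $258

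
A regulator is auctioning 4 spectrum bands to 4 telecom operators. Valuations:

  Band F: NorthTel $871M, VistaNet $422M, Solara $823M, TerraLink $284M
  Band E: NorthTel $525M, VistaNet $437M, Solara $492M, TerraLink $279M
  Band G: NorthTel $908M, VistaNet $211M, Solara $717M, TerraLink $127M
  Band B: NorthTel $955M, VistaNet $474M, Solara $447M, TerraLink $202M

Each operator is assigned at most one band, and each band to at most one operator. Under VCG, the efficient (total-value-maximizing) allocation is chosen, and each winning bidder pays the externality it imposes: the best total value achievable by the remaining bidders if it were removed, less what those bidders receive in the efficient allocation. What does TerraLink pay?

TerraLink pays $10M.

Efficient allocation: NorthTel→Band G ($908M), VistaNet→Band B ($474M), Solara→Band F ($823M), TerraLink→Band E ($279M); total welfare W = $2484M.
TerraLink receives Band E at value $279M, so the others get W − 279 = $2205M.
Without TerraLink: best allocation of the remaining 3 bidders over all 4 bands is NorthTel→Band B ($955M), VistaNet→Band E ($437M), Solara→Band F ($823M), total $2215M.
VCG payment = (others' best without TerraLink) − (others' welfare with TerraLink) = 2215 − 2205 = $10M.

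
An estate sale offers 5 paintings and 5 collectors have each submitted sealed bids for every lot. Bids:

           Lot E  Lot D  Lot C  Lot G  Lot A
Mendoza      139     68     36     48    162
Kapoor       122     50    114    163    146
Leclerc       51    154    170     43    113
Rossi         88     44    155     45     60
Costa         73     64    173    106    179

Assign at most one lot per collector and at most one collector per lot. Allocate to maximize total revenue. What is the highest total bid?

This is the linear assignment problem.
Optimal: Mendoza→Lot E ($139), Kapoor→Lot G ($163), Leclerc→Lot D ($154), Rossi→Lot C ($155), Costa→Lot A ($179) — total 139+163+154+155+179 = $790.
Column-greedy (each lot in turn goes to its best remaining collector) gives $689, worse by 101.
Next-best assignment: Mendoza→Lot A, Kapoor→Lot G, Leclerc→Lot D, Rossi→Lot E, Costa→Lot C = $740.

Max total: $790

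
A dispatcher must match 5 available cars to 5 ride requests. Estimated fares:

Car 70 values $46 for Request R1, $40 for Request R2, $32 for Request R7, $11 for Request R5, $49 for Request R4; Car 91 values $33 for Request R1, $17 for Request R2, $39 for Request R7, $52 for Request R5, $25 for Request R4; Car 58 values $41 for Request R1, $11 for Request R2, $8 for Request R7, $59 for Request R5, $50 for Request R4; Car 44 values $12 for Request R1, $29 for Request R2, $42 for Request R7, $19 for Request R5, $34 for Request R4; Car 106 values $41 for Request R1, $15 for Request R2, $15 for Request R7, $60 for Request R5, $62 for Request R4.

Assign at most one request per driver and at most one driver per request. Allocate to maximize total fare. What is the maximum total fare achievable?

Maximum total: $237

This is a one-to-one assignment (maximum-weight bipartite matching).
Optimal: Car 70→Request R2 ($40), Car 91→Request R5 ($52), Car 58→Request R1 ($41), Car 44→Request R7 ($42), Car 106→Request R4 ($62) — total 40+52+41+42+62 = $237.
Swapping Car 70↔Car 106 (Car 70→Request R4 $49, Car 106→Request R2 $15) loses 38.
Checked against all permutations: $237 is optimal.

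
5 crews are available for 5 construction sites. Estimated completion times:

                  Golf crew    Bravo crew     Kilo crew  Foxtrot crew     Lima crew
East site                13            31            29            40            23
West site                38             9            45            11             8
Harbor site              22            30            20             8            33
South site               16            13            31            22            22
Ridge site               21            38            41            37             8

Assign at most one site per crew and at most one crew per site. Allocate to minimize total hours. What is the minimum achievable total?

Optimal: Golf crew→East site (13 hours), Bravo crew→South site (13 hours), Kilo crew→Harbor site (20 hours), Foxtrot crew→West site (11 hours), Lima crew→Ridge site (8 hours) — total 13+13+20+11+8 = 65 hours.
Column-greedy (each site in turn goes to its cheapest remaining crew) gives 83 hours, worse by 18.
Next-best assignment: Golf crew→East site, Bravo crew→West site, Kilo crew→South site, Foxtrot crew→Harbor site, Lima crew→Ridge site = 69 hours.
Swapping Bravo crew↔Kilo crew (Bravo crew→Harbor site 30 hours, Kilo crew→South site 31 hours) adds 28.
No other one-to-one assignment undercuts 65 hours.

Min total: 65 hours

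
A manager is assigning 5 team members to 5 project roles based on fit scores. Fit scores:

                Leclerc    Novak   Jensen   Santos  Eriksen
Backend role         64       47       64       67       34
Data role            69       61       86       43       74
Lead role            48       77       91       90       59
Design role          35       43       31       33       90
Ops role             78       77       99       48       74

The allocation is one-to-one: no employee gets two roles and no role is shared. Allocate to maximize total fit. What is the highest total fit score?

Max total: 407 pts

This is a one-to-one assignment (maximum-weight bipartite matching).
Optimal: Leclerc→Backend role (64 pts), Novak→Ops role (77 pts), Jensen→Data role (86 pts), Santos→Lead role (90 pts), Eriksen→Design role (90 pts) — total 64+77+86+90+90 = 407 pts.
Column-greedy (each role in turn goes to its best remaining employee) gives 398 pts, worse by 9.
Checked against all permutations: 407 pts is optimal.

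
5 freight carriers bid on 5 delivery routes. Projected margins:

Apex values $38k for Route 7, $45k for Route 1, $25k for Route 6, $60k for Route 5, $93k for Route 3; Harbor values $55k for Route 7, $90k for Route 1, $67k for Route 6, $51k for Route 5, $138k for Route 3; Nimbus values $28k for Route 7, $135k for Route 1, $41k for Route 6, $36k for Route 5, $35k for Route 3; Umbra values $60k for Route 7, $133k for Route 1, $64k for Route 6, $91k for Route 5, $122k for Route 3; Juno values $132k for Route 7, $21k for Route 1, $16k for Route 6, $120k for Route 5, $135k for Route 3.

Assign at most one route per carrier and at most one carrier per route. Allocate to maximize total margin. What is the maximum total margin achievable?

Optimal: Apex→Route 5 ($60k), Harbor→Route 3 ($138k), Nimbus→Route 1 ($135k), Umbra→Route 6 ($64k), Juno→Route 7 ($132k) — total 60+138+135+64+132 = $529k.
Column-greedy (each route in turn goes to its best remaining carrier) gives $518k, worse by 11.
Every other assignment is strictly worse.

Max total: $529k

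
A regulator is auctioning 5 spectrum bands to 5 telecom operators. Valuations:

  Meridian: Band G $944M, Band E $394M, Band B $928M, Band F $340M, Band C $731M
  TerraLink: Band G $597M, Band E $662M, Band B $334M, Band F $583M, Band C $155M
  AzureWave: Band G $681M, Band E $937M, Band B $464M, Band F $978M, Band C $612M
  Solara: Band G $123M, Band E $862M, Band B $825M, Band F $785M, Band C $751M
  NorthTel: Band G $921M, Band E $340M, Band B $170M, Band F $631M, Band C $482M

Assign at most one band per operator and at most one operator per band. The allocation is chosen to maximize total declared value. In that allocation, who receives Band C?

Solara receives Band C.

Optimal: Meridian→Band B ($928M), TerraLink→Band E ($662M), AzureWave→Band F ($978M), Solara→Band C ($751M), NorthTel→Band G ($921M) — total 928+662+978+751+921 = $4240M.
Row-greedy (each operator in turn takes its best remaining band) gives $3891M, worse by 349.
Next-best assignment: Meridian→Band B, TerraLink→Band F, AzureWave→Band E, Solara→Band C, NorthTel→Band G = $4120M.
No other one-to-one assignment exceeds $4240M.
Solara's own top band is Band E ($862M), but forcing Solara→Band E and reassigning the rest optimally gives only $3906M — worse by 334.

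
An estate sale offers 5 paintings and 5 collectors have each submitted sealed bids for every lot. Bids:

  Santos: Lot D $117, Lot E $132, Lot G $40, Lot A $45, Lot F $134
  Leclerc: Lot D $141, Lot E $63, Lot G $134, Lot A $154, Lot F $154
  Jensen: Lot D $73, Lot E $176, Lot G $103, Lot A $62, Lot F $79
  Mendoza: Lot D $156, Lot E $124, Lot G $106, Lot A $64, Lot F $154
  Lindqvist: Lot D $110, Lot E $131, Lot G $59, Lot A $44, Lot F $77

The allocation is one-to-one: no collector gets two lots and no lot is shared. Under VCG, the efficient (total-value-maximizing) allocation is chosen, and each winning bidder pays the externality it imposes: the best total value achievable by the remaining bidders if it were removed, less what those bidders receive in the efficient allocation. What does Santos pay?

Efficient allocation: Santos→Lot F ($134), Leclerc→Lot A ($154), Jensen→Lot E ($176), Mendoza→Lot G ($106), Lindqvist→Lot D ($110); total welfare W = $680.
Santos receives Lot F at value $134, so the others get W − 134 = $546.
Without Santos: best allocation of the remaining 4 bidders over all 5 lots is Leclerc→Lot A ($154), Jensen→Lot E ($176), Mendoza→Lot F ($154), Lindqvist→Lot D ($110), total $594.
VCG payment = (others' best without Santos) − (others' welfare with Santos) = 594 − 546 = $48.

Santos pays $48.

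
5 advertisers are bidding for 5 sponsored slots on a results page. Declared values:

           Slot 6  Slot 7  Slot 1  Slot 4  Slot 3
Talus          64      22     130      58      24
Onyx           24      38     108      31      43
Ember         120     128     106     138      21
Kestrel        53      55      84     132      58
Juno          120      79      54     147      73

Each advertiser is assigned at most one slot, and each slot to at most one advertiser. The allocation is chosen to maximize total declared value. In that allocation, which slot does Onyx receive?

Optimal: Talus→Slot 1 ($130), Onyx→Slot 3 ($43), Ember→Slot 7 ($128), Kestrel→Slot 4 ($132), Juno→Slot 6 ($120) — total 130+43+128+132+120 = $553.
Column-greedy (each slot in turn goes to its best remaining advertiser) gives $504, worse by 49.
Onyx's own top slot is Slot 1 ($108), but forcing Onyx→Slot 1 and reassigning the rest optimally gives only $512 — worse by 41.

Onyx receives Slot 3.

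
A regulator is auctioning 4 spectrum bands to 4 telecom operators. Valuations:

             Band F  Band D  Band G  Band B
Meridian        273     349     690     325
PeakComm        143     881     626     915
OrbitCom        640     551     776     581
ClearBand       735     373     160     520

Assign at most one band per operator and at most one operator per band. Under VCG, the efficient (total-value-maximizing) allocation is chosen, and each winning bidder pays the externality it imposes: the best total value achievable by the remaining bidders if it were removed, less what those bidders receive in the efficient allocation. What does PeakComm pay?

Efficient allocation: Meridian→Band G ($690M), PeakComm→Band B ($915M), OrbitCom→Band D ($551M), ClearBand→Band F ($735M); total welfare W = $2891M.
PeakComm receives Band B at value $915M, so the others get W − 915 = $1976M.
Without PeakComm: best allocation of the remaining 3 bidders over all 4 bands is Meridian→Band G ($690M), OrbitCom→Band B ($581M), ClearBand→Band F ($735M), total $2006M.
VCG payment = (others' best without PeakComm) − (others' welfare with PeakComm) = 2006 − 1976 = $30M.

PeakComm pays $30M.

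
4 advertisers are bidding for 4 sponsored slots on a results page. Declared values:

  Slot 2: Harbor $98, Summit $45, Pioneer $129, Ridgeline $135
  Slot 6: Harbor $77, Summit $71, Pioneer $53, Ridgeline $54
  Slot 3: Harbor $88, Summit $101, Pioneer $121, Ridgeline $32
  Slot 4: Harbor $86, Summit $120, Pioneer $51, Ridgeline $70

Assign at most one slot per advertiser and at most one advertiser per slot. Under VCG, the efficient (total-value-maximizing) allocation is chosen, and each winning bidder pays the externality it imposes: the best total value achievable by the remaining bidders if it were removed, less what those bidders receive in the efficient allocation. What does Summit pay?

Summit pays $9.

Efficient allocation: Harbor→Slot 6 ($77), Summit→Slot 4 ($120), Pioneer→Slot 3 ($121), Ridgeline→Slot 2 ($135); total welfare W = $453.
Summit receives Slot 4 at value $120, so the others get W − 120 = $333.
Without Summit: best allocation of the remaining 3 bidders over all 4 slots is Harbor→Slot 4 ($86), Pioneer→Slot 3 ($121), Ridgeline→Slot 2 ($135), total $342.
VCG payment = (others' best without Summit) − (others' welfare with Summit) = 342 − 333 = $9.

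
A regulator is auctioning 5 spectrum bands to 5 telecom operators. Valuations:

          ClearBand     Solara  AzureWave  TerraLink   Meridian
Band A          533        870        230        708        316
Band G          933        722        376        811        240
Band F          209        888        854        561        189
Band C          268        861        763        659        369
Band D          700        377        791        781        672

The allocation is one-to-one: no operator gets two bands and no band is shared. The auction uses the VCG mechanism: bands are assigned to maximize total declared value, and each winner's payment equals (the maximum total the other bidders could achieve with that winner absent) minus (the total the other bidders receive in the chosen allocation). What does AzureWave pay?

Efficient allocation: ClearBand→Band G ($933M), Solara→Band C ($861M), AzureWave→Band F ($854M), TerraLink→Band A ($708M), Meridian→Band D ($672M); total welfare W = $4028M.
AzureWave receives Band F at value $854M, so the others get W − 854 = $3174M.
Without AzureWave: best allocation of the remaining 4 bidders over all 5 bands is ClearBand→Band G ($933M), Solara→Band F ($888M), TerraLink→Band A ($708M), Meridian→Band D ($672M), total $3201M.
VCG payment = (others' best without AzureWave) − (others' welfare with AzureWave) = 3201 − 3174 = $27M.

AzureWave pays $27M.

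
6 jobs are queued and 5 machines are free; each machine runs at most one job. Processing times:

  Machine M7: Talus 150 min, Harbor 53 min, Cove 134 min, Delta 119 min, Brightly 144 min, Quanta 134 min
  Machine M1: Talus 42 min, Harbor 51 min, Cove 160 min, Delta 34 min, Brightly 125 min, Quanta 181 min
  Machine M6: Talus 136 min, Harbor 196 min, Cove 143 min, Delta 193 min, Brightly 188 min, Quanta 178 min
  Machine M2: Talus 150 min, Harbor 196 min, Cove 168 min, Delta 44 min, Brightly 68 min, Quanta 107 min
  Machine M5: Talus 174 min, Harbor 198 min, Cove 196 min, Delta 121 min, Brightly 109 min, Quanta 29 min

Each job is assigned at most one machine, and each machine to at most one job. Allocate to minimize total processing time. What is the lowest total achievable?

Optimal: Harbor→Machine M7 (53 min), Talus→Machine M1 (42 min), Cove→Machine M6 (143 min), Delta→Machine M2 (44 min), Quanta→Machine M5 (29 min) — total 53+42+143+44+29 = 311 min.
Min-entry greedy (repeatedly take the single cheapest remaining cell) gives 320 min, worse by 9.
Checked against all permutations: 311 min is optimal.

Minimum total: 311 min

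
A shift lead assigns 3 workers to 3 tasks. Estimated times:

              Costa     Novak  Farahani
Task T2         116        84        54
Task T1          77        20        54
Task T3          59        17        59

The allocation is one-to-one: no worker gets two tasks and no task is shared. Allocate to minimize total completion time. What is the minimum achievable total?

Optimal: Costa→Task T3 (59 min), Novak→Task T1 (20 min), Farahani→Task T2 (54 min) — total 59+20+54 = 133 min.
Swapping Novak↔Farahani (Novak→Task T2 84 min, Farahani→Task T1 54 min) adds 64.

Min total: 133 min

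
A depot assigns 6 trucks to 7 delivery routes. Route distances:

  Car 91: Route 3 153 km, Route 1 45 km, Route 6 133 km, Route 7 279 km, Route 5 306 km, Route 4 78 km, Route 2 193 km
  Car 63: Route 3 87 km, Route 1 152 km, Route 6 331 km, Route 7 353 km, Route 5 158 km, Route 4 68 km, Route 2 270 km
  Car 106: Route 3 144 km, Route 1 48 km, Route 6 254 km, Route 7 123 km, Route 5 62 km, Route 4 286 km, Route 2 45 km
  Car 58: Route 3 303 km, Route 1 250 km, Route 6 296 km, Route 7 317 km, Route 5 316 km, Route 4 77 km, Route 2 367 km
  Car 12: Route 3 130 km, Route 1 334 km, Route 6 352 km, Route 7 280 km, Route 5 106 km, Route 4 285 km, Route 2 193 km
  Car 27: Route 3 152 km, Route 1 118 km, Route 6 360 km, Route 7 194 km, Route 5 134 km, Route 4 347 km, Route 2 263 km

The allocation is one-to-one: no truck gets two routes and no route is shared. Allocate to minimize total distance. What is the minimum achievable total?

Optimal: Car 91→Route 1 (45 km), Car 63→Route 3 (87 km), Car 106→Route 2 (45 km), Car 58→Route 4 (77 km), Car 12→Route 5 (106 km), Car 27→Route 7 (194 km) — total 45+87+45+77+106+194 = 554 km.
Column-greedy (each route in turn goes to its cheapest remaining truck) gives 763 km, worse by 209.
Next-best assignment: Car 91→Route 6, Car 63→Route 3, Car 106→Route 2, Car 58→Route 4, Car 12→Route 5, Car 27→Route 1 = 566 km.

Min total: 554 km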